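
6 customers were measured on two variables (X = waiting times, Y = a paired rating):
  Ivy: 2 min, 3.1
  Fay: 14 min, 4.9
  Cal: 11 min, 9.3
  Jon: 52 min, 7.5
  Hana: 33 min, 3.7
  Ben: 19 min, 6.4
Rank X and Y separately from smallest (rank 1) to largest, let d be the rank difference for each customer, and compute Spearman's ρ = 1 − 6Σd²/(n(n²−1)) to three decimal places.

Ranks of variable 1: 1, 3, 2, 6, 5, 4
Ranks of variable 2: 1, 3, 6, 5, 2, 4
d = r₁ − r₂: 0, 0, -4, 1, 3, 0
d²: 0, 0, 16, 1, 9, 0; Σd² = 26
ρ = 1 − 6·26/(6·35) = 1 − 156/210 = 0.257

0.257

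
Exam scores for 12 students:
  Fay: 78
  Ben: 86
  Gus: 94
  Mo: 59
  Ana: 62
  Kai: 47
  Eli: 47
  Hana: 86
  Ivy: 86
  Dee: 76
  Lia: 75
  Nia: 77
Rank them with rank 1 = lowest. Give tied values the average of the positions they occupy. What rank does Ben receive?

10

Sorted (ascending): 47, 47, 59, 62, 75, 76, 77, 78, 86, 86, 86, 94
The 2 values of 47 occupy positions 1–2 → average rank (1+2)/2 = 1.5.
The 3 values of 86 occupy positions 9–11 → average rank 10.
Ben has value 86 → rank 10.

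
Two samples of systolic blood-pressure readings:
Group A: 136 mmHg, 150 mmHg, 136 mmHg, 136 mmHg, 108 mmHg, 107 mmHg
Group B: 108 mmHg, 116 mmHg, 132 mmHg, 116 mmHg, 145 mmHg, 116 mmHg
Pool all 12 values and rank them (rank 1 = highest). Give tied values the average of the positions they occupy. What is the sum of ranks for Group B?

42.5

Sorted (descending): 150, 145, 136, 136, 136, 132, 116, 116, 116, 108, 108, 107
The 3 values of 136 occupy positions 3–5 → average rank 4.
The 3 values of 116 occupy positions 7–9 → average rank 8.
The 2 values of 108 occupy positions 10–11 → average rank (10+11)/2 = 10.5.
Group B values → pooled ranks: 108→10.5, 116→8, 132→6, 116→8, 145→2, 116→8
Rank sum = 10.5 + 8 + 6 + 8 + 2 + 8 = 42.5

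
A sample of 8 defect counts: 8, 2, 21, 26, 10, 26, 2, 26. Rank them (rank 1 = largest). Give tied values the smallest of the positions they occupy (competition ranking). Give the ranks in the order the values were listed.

6, 7, 4, 1, 5, 1, 7, 1

Sorted (descending): 26, 26, 26, 21, 10, 8, 2, 2
The 3 values of 26 occupy positions 1–3 → each gets rank 1.
The 2 values of 2 occupy positions 7–8 → each gets rank 7.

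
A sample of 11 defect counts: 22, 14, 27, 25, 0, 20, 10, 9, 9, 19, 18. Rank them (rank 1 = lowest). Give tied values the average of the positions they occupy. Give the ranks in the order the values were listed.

9, 5, 11, 10, 1, 8, 4, 2.5, 2.5, 7, 6

Sorted (ascending): 0, 9, 9, 10, 14, 18, 19, 20, 22, 25, 27
The 2 values of 9 occupy positions 2–3 → average rank (2+3)/2 = 2.5.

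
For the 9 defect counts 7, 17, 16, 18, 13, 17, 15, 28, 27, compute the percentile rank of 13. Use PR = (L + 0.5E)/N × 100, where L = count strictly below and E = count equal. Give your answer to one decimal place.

16.7

N = 9.
Strictly below 13: 1. Equal to 13: 1.
PR = (1 + 0.5·1)/9 × 100 = 16.7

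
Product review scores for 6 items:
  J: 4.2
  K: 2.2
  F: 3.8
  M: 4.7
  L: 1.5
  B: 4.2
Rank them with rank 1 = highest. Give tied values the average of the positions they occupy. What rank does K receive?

Sorted (descending): 4.7, 4.2, 4.2, 3.8, 2.2, 1.5
The 2 values of 4.2 occupy positions 2–3 → average rank (2+3)/2 = 2.5.
K has value 2.2 → rank 5.

5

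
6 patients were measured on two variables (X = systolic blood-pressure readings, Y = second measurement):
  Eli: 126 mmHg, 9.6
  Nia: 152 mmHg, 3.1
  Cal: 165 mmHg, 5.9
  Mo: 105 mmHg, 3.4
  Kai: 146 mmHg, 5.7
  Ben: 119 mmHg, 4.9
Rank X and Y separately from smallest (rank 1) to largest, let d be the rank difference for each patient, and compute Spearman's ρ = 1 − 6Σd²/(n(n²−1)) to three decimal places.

Ranks of variable 1: 3, 5, 6, 1, 4, 2
Ranks of variable 2: 6, 1, 5, 2, 4, 3
d = r₁ − r₂: -3, 4, 1, -1, 0, -1
d²: 9, 16, 1, 1, 0, 1; Σd² = 28
ρ = 1 − 6·28/(6·35) = 1 − 168/210 = 0.200

0.200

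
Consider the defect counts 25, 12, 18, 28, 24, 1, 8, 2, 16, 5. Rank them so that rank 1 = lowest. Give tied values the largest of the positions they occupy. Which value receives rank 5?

Sorted (ascending): 1, 2, 5, 8, 12, 16, 18, 24, 25, 28
No ties — each value takes its position as its rank.
Rank 5 → value 12.

12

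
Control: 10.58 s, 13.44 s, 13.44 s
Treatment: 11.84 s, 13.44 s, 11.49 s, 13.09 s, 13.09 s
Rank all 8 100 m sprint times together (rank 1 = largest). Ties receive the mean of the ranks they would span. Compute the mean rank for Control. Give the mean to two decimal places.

Sorted (descending): 13.44, 13.44, 13.44, 13.09, 13.09, 11.84, 11.49, 10.58
The 3 values of 13.44 occupy positions 1–3 → average rank 2.
The 2 values of 13.09 occupy positions 4–5 → average rank (4+5)/2 = 4.5.
Control values → pooled ranks: 10.58→8, 13.44→2, 13.44→2
Mean rank = (8 + 2 + 2) / 3 = 4.00

4.00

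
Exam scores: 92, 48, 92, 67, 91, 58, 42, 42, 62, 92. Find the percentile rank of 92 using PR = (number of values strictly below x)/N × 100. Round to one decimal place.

N = 10.
Strictly below 92: 7. Equal to 92: 3.
PR = 7/10 × 100 = 70.0

70.0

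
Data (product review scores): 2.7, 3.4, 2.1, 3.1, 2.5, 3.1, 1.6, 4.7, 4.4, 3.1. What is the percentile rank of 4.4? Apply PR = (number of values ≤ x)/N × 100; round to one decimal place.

N = 10.
Strictly below 4.4: 8. Equal to 4.4: 1.
PR = 9/10 × 100 = 90.0

90.0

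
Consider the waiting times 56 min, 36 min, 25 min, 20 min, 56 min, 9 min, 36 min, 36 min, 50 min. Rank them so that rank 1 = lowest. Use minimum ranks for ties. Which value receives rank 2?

20

Sorted (ascending): 9, 20, 25, 36, 36, 36, 50, 56, 56
The 3 values of 36 occupy positions 4–6 → each gets rank 4.
The 2 values of 56 occupy positions 8–9 → each gets rank 8.
Rank 2 → value 20.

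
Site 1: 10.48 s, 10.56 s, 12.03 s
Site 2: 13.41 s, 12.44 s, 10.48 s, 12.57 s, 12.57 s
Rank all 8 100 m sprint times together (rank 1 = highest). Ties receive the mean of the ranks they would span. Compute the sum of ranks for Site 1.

18.5

Sorted (descending): 13.41, 12.57, 12.57, 12.44, 12.03, 10.56, 10.48, 10.48
The 2 values of 12.57 occupy positions 2–3 → average rank (2+3)/2 = 2.5.
The 2 values of 10.48 occupy positions 7–8 → average rank (7+8)/2 = 7.5.
Site 1 values → pooled ranks: 10.48→7.5, 10.56→6, 12.03→5
Rank sum = 7.5 + 6 + 5 = 18.5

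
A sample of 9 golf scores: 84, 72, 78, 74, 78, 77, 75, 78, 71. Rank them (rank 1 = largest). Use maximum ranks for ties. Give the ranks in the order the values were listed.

Sorted (descending): 84, 78, 78, 78, 77, 75, 74, 72, 71
The 3 values of 78 occupy positions 2–4 → each gets rank 4.

1, 8, 4, 7, 4, 5, 6, 4, 9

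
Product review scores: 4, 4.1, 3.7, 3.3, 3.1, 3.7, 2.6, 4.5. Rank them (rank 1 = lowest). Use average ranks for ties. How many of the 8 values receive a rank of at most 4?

Sorted (ascending): 2.6, 3.1, 3.3, 3.7, 3.7, 4, 4.1, 4.5
The 2 values of 3.7 occupy positions 4–5 → average rank (4+5)/2 = 4.5.
Ranks ≤ 4: {1, 2, 3} → 3 values.

3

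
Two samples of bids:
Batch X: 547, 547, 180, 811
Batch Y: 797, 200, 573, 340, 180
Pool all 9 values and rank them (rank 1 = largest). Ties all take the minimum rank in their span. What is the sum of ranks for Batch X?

17

Sorted (descending): 811, 797, 573, 547, 547, 340, 200, 180, 180
The 2 values of 547 occupy positions 4–5 → each gets rank 4.
The 2 values of 180 occupy positions 8–9 → each gets rank 8.
Batch X values → pooled ranks: 547→4, 547→4, 180→8, 811→1
Rank sum = 4 + 4 + 8 + 1 = 17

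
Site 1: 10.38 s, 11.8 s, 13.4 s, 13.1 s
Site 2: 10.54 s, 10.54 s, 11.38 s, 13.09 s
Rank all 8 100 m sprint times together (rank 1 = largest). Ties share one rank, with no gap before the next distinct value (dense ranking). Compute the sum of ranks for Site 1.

Sorted (descending): 13.4, 13.1, 13.09, 11.8, 11.38, 10.54, 10.54, 10.38
The 2 values of 10.54 share dense rank 6.
Remaining distinct values take the next consecutive integers.
Site 1 values → pooled ranks: 10.38→7, 11.8→4, 13.4→1, 13.1→2
Rank sum = 7 + 4 + 1 + 2 = 14

14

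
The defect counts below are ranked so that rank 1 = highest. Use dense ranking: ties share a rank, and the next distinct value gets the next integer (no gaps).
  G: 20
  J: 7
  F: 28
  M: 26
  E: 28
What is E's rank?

Sorted (descending): 28, 28, 26, 20, 7
The 2 values of 28 share dense rank 1.
Remaining distinct values take the next consecutive integers.
E has value 28 → rank 1.

1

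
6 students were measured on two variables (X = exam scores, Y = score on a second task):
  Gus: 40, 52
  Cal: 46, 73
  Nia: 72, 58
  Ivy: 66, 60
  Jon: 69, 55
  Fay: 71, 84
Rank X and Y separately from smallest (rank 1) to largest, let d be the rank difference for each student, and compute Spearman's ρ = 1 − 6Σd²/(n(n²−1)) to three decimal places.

0.314

Ranks of variable 1: 1, 2, 6, 3, 4, 5
Ranks of variable 2: 1, 5, 3, 4, 2, 6
d = r₁ − r₂: 0, -3, 3, -1, 2, -1
d²: 0, 9, 9, 1, 4, 1; Σd² = 24
ρ = 1 − 6·24/(6·35) = 1 − 144/210 = 0.314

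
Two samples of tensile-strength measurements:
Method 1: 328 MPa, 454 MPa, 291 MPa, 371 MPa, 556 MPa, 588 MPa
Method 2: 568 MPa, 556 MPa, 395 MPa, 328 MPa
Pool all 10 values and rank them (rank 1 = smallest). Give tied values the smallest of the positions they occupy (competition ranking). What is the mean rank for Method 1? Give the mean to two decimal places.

5.00

Sorted (ascending): 291, 328, 328, 371, 395, 454, 556, 556, 568, 588
The 2 values of 328 occupy positions 2–3 → each gets rank 2.
The 2 values of 556 occupy positions 7–8 → each gets rank 7.
Method 1 values → pooled ranks: 328→2, 454→6, 291→1, 371→4, 556→7, 588→10
Mean rank = (2 + 6 + 1 + 4 + 7 + 10) / 6 = 5.00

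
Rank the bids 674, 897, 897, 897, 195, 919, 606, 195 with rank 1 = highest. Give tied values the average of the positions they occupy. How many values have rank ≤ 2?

1

Sorted (descending): 919, 897, 897, 897, 674, 606, 195, 195
The 3 values of 897 occupy positions 2–4 → average rank 3.
The 2 values of 195 occupy positions 7–8 → average rank (7+8)/2 = 7.5.
Ranks ≤ 2: {1} → 1 value.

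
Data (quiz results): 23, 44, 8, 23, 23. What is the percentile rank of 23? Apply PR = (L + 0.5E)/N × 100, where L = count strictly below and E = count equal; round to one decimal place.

N = 5.
Strictly below 23: 1. Equal to 23: 3.
PR = (1 + 0.5·3)/5 × 100 = 50.0

50.0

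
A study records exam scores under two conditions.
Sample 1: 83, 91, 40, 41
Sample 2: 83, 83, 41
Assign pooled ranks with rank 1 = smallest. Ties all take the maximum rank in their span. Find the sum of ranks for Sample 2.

15

Sorted (ascending): 40, 41, 41, 83, 83, 83, 91
The 2 values of 41 occupy positions 2–3 → each gets rank 3.
The 3 values of 83 occupy positions 4–6 → each gets rank 6.
Sample 2 values → pooled ranks: 83→6, 83→6, 41→3
Rank sum = 6 + 6 + 3 = 15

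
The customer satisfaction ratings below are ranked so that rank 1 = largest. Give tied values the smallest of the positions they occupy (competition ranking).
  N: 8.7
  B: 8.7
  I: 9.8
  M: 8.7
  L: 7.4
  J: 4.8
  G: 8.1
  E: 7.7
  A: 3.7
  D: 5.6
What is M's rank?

Sorted (descending): 9.8, 8.7, 8.7, 8.7, 8.1, 7.7, 7.4, 5.6, 4.8, 3.7
The 3 values of 8.7 occupy positions 2–4 → each gets rank 2.
M has value 8.7 → rank 2.

2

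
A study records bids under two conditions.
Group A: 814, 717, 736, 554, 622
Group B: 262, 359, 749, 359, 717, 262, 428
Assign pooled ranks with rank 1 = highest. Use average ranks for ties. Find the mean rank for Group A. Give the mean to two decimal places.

4.30

Sorted (descending): 814, 749, 736, 717, 717, 622, 554, 428, 359, 359, 262, 262
The 2 values of 717 occupy positions 4–5 → average rank (4+5)/2 = 4.5.
The 2 values of 359 occupy positions 9–10 → average rank (9+10)/2 = 9.5.
The 2 values of 262 occupy positions 11–12 → average rank (11+12)/2 = 11.5.
Group A values → pooled ranks: 814→1, 717→4.5, 736→3, 554→7, 622→6
Mean rank = (1 + 4.5 + 3 + 7 + 6) / 5 = 4.30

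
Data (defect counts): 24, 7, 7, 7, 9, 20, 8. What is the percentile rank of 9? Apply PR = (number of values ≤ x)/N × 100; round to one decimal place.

71.4

N = 7.
Strictly below 9: 4. Equal to 9: 1.
PR = 5/7 × 100 = 71.4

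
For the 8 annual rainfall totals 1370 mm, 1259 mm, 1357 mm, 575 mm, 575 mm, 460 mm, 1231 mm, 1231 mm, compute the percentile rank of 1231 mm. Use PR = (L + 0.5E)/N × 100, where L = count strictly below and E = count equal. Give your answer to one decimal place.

N = 8.
Strictly below 1231: 3. Equal to 1231: 2.
PR = (3 + 0.5·2)/8 × 100 = 50.0

50.0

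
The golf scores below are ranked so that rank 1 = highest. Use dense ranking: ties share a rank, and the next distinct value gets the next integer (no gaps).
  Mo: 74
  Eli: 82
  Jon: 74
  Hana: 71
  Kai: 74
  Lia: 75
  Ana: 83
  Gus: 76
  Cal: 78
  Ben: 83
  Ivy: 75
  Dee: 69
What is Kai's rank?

6

Sorted (descending): 83, 83, 82, 78, 76, 75, 75, 74, 74, 74, 71, 69
The 2 values of 83 share dense rank 1.
The 2 values of 75 share dense rank 5.
The 3 values of 74 share dense rank 6.
Remaining distinct values take the next consecutive integers.
Kai has value 74 → rank 6.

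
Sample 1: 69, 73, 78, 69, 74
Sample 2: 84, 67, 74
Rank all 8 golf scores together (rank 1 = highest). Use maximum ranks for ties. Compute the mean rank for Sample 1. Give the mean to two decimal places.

Sorted (descending): 84, 78, 74, 74, 73, 69, 69, 67
The 2 values of 74 occupy positions 3–4 → each gets rank 4.
The 2 values of 69 occupy positions 6–7 → each gets rank 7.
Sample 1 values → pooled ranks: 69→7, 73→5, 78→2, 69→7, 74→4
Mean rank = (7 + 5 + 2 + 7 + 4) / 5 = 5.00

5.00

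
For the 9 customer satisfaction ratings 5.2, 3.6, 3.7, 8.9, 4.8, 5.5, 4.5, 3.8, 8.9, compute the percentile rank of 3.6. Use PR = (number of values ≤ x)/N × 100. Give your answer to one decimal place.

N = 9.
Strictly below 3.6: 0. Equal to 3.6: 1.
PR = 1/9 × 100 = 11.1

11.1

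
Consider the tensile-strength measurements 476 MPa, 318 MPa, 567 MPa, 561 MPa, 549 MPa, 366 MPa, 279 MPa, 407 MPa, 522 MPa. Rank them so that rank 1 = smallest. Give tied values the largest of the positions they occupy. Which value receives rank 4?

407

Sorted (ascending): 279, 318, 366, 407, 476, 522, 549, 561, 567
No ties — each value takes its position as its rank.
Rank 4 → value 407.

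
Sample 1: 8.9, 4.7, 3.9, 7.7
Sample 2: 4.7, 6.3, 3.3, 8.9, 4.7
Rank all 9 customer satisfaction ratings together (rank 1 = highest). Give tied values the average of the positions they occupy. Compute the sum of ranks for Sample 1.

18.5

Sorted (descending): 8.9, 8.9, 7.7, 6.3, 4.7, 4.7, 4.7, 3.9, 3.3
The 2 values of 8.9 occupy positions 1–2 → average rank (1+2)/2 = 1.5.
The 3 values of 4.7 occupy positions 5–7 → average rank 6.
Sample 1 values → pooled ranks: 8.9→1.5, 4.7→6, 3.9→8, 7.7→3
Rank sum = 1.5 + 6 + 8 + 3 = 18.5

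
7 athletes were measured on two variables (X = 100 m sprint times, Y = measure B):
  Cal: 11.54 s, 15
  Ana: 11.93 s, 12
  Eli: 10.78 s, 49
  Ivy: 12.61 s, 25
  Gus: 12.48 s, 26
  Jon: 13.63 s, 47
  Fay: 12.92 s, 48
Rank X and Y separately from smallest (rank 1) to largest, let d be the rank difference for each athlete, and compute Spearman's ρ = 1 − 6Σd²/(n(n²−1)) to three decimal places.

0.143

Ranks of variable 1: 2, 3, 1, 5, 4, 7, 6
Ranks of variable 2: 2, 1, 7, 3, 4, 5, 6
d = r₁ − r₂: 0, 2, -6, 2, 0, 2, 0
d²: 0, 4, 36, 4, 0, 4, 0; Σd² = 48
ρ = 1 − 6·48/(7·48) = 1 − 288/336 = 0.143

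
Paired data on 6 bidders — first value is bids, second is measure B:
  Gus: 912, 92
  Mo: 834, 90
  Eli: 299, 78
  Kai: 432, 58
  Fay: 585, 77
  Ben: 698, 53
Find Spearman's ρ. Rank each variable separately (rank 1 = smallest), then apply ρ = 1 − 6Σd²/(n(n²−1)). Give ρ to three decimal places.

Ranks of variable 1: 6, 5, 1, 2, 3, 4
Ranks of variable 2: 6, 5, 4, 2, 3, 1
d = r₁ − r₂: 0, 0, -3, 0, 0, 3
d²: 0, 0, 9, 0, 0, 9; Σd² = 18
ρ = 1 − 6·18/(6·35) = 1 − 108/210 = 0.486

0.486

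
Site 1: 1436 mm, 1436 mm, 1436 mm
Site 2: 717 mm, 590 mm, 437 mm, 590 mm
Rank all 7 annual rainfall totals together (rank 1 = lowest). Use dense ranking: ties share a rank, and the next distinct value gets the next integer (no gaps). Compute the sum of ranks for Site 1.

12

Sorted (ascending): 437, 590, 590, 717, 1436, 1436, 1436
The 2 values of 590 share dense rank 2.
The 3 values of 1436 share dense rank 4.
Remaining distinct values take the next consecutive integers.
Site 1 values → pooled ranks: 1436→4, 1436→4, 1436→4
Rank sum = 4 + 4 + 4 = 12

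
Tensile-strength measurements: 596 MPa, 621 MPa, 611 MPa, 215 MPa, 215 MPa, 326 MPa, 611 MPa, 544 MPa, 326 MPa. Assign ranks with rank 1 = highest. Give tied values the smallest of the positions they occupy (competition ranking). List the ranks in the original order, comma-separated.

Sorted (descending): 621, 611, 611, 596, 544, 326, 326, 215, 215
The 2 values of 611 occupy positions 2–3 → each gets rank 2.
The 2 values of 326 occupy positions 6–7 → each gets rank 6.
The 2 values of 215 occupy positions 8–9 → each gets rank 8.

4, 1, 2, 8, 8, 6, 2, 5, 6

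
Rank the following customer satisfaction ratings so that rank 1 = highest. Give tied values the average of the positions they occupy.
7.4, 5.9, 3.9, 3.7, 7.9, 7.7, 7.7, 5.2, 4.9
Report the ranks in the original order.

Sorted (descending): 7.9, 7.7, 7.7, 7.4, 5.9, 5.2, 4.9, 3.9, 3.7
The 2 values of 7.7 occupy positions 2–3 → average rank (2+3)/2 = 2.5.

4, 5, 8, 9, 1, 2.5, 2.5, 6, 7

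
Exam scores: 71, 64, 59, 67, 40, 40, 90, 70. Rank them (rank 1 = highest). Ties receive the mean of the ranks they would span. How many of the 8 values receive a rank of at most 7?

6

Sorted (descending): 90, 71, 70, 67, 64, 59, 40, 40
The 2 values of 40 occupy positions 7–8 → average rank (7+8)/2 = 7.5.
Ranks ≤ 7: {1, 2, 3, 4, 5, 6} → 6 values.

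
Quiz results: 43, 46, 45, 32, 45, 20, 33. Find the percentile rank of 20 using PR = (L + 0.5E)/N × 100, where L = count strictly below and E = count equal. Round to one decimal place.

N = 7.
Strictly below 20: 0. Equal to 20: 1.
PR = (0 + 0.5·1)/7 × 100 = 7.1

7.1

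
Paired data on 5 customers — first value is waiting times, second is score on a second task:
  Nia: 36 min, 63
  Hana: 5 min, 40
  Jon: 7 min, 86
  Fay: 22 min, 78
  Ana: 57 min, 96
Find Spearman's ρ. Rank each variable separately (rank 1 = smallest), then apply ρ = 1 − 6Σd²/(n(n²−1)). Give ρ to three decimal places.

Ranks of variable 1: 4, 1, 2, 3, 5
Ranks of variable 2: 2, 1, 4, 3, 5
d = r₁ − r₂: 2, 0, -2, 0, 0
d²: 4, 0, 4, 0, 0; Σd² = 8
ρ = 1 − 6·8/(5·24) = 1 − 48/120 = 0.600

0.600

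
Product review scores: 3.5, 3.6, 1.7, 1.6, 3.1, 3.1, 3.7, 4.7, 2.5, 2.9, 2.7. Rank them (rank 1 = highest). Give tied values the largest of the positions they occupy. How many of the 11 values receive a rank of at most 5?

4

Sorted (descending): 4.7, 3.7, 3.6, 3.5, 3.1, 3.1, 2.9, 2.7, 2.5, 1.7, 1.6
The 2 values of 3.1 occupy positions 5–6 → each gets rank 6.
Ranks ≤ 5: {1, 2, 3, 4} → 4 values.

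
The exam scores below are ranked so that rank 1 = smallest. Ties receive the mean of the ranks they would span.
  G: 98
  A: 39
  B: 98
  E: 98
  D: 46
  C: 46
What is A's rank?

Sorted (ascending): 39, 46, 46, 98, 98, 98
The 2 values of 46 occupy positions 2–3 → average rank (2+3)/2 = 2.5.
The 3 values of 98 occupy positions 4–6 → average rank 5.
A has value 39 → rank 1.

1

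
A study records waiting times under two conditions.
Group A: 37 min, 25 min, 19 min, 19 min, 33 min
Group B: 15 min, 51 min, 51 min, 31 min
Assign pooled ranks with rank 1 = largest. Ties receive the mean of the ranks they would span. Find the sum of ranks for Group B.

Sorted (descending): 51, 51, 37, 33, 31, 25, 19, 19, 15
The 2 values of 51 occupy positions 1–2 → average rank (1+2)/2 = 1.5.
The 2 values of 19 occupy positions 7–8 → average rank (7+8)/2 = 7.5.
Group B values → pooled ranks: 15→9, 51→1.5, 51→1.5, 31→5
Rank sum = 9 + 1.5 + 1.5 + 5 = 17

17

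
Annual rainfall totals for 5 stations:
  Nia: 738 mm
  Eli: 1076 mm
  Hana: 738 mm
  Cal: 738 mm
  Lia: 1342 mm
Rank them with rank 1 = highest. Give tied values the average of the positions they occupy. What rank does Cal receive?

4

Sorted (descending): 1342, 1076, 738, 738, 738
The 3 values of 738 occupy positions 3–5 → average rank 4.
Cal has value 738 mm → rank 4.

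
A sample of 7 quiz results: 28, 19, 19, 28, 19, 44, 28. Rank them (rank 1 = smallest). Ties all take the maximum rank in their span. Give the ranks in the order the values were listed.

6, 3, 3, 6, 3, 7, 6

Sorted (ascending): 19, 19, 19, 28, 28, 28, 44
The 3 values of 19 occupy positions 1–3 → each gets rank 3.
The 3 values of 28 occupy positions 4–6 → each gets rank 6.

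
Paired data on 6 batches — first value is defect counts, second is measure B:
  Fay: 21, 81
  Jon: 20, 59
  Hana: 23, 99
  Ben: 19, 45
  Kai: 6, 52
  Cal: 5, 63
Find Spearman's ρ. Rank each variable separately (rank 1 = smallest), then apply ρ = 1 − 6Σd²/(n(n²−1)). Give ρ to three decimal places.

Ranks of variable 1: 5, 4, 6, 3, 2, 1
Ranks of variable 2: 5, 3, 6, 1, 2, 4
d = r₁ − r₂: 0, 1, 0, 2, 0, -3
d²: 0, 1, 0, 4, 0, 9; Σd² = 14
ρ = 1 − 6·14/(6·35) = 1 − 84/210 = 0.600

0.600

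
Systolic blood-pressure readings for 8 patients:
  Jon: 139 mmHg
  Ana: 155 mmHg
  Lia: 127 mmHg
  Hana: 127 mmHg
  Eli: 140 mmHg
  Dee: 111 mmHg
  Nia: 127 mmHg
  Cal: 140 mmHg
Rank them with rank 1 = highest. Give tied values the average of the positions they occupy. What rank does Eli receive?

Sorted (descending): 155, 140, 140, 139, 127, 127, 127, 111
The 2 values of 140 occupy positions 2–3 → average rank (2+3)/2 = 2.5.
The 3 values of 127 occupy positions 5–7 → average rank 6.
Eli has value 140 mmHg → rank 2.5.

2.5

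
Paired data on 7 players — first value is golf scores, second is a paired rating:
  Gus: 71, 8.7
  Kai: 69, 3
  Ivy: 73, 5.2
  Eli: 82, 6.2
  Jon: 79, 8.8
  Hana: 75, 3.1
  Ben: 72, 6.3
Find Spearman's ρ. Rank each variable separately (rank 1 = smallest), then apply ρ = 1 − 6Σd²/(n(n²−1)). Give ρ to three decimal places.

0.286

Ranks of variable 1: 2, 1, 4, 7, 6, 5, 3
Ranks of variable 2: 6, 1, 3, 4, 7, 2, 5
d = r₁ − r₂: -4, 0, 1, 3, -1, 3, -2
d²: 16, 0, 1, 9, 1, 9, 4; Σd² = 40
ρ = 1 − 6·40/(7·48) = 1 − 240/336 = 0.286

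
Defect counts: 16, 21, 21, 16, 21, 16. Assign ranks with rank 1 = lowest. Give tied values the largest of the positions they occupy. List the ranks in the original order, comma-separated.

3, 6, 6, 3, 6, 3

Sorted (ascending): 16, 16, 16, 21, 21, 21
The 3 values of 16 occupy positions 1–3 → each gets rank 3.
The 3 values of 21 occupy positions 4–6 → each gets rank 6.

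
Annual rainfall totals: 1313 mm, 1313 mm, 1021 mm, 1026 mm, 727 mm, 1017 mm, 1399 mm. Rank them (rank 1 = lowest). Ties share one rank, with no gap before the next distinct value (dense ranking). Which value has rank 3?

1021

Sorted (ascending): 727, 1017, 1021, 1026, 1313, 1313, 1399
The 2 values of 1313 share dense rank 5.
Remaining distinct values take the next consecutive integers.
Rank 3 → value 1021.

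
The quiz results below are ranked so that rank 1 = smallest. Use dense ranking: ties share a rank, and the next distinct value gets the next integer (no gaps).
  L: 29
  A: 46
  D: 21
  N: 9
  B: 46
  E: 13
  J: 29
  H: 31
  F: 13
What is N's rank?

1

Sorted (ascending): 9, 13, 13, 21, 29, 29, 31, 46, 46
The 2 values of 13 share dense rank 2.
The 2 values of 29 share dense rank 4.
The 2 values of 46 share dense rank 6.
Remaining distinct values take the next consecutive integers.
N has value 9 → rank 1.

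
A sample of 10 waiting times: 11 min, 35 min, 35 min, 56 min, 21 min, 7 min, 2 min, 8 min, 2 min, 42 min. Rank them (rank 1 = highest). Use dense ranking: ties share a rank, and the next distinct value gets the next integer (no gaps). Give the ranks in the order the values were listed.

Sorted (descending): 56, 42, 35, 35, 21, 11, 8, 7, 2, 2
The 2 values of 35 share dense rank 3.
The 2 values of 2 share dense rank 8.
Remaining distinct values take the next consecutive integers.

5, 3, 3, 1, 4, 7, 8, 6, 8, 2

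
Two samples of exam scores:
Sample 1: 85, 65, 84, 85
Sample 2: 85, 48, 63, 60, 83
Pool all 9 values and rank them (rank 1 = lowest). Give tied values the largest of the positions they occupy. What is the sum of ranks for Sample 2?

Sorted (ascending): 48, 60, 63, 65, 83, 84, 85, 85, 85
The 3 values of 85 occupy positions 7–9 → each gets rank 9.
Sample 2 values → pooled ranks: 85→9, 48→1, 63→3, 60→2, 83→5
Rank sum = 9 + 1 + 3 + 2 + 5 = 20

20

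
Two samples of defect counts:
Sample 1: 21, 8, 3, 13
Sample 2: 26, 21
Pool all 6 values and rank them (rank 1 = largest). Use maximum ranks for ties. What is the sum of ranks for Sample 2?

Sorted (descending): 26, 21, 21, 13, 8, 3
The 2 values of 21 occupy positions 2–3 → each gets rank 3.
Sample 2 values → pooled ranks: 26→1, 21→3
Rank sum = 1 + 3 = 4

4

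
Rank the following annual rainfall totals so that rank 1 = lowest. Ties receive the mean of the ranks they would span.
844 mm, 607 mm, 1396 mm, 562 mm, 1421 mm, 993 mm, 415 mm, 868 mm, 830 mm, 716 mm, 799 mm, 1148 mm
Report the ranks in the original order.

7, 3, 11, 2, 12, 9, 1, 8, 6, 4, 5, 10

Sorted (ascending): 415, 562, 607, 716, 799, 830, 844, 868, 993, 1148, 1396, 1421
No ties — each value takes its position as its rank.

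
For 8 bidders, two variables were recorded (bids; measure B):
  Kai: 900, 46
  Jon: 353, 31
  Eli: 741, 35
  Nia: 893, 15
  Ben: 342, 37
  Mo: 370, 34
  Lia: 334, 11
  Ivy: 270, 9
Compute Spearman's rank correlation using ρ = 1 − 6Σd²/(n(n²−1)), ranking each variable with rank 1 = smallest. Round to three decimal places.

Ranks of variable 1: 8, 4, 6, 7, 3, 5, 2, 1
Ranks of variable 2: 8, 4, 6, 3, 7, 5, 2, 1
d = r₁ − r₂: 0, 0, 0, 4, -4, 0, 0, 0
d²: 0, 0, 0, 16, 16, 0, 0, 0; Σd² = 32
ρ = 1 − 6·32/(8·63) = 1 − 192/504 = 0.619

0.619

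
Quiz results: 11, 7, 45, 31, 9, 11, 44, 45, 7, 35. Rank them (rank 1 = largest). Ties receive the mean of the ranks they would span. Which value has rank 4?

35

Sorted (descending): 45, 45, 44, 35, 31, 11, 11, 9, 7, 7
The 2 values of 45 occupy positions 1–2 → average rank (1+2)/2 = 1.5.
The 2 values of 11 occupy positions 6–7 → average rank (6+7)/2 = 6.5.
The 2 values of 7 occupy positions 9–10 → average rank (9+10)/2 = 9.5.
Rank 4 → value 35.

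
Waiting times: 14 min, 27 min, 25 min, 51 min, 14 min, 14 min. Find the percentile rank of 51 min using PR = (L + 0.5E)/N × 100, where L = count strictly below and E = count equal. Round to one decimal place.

91.7

N = 6.
Strictly below 51: 5. Equal to 51: 1.
PR = (5 + 0.5·1)/6 × 100 = 91.7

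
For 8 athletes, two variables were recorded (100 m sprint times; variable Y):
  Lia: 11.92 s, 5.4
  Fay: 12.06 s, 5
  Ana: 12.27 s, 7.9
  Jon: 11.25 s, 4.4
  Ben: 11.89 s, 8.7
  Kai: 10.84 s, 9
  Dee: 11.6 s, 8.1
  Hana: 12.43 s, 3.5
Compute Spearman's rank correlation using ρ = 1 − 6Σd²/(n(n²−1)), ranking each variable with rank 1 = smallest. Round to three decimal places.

Ranks of variable 1: 5, 6, 7, 2, 4, 1, 3, 8
Ranks of variable 2: 4, 3, 5, 2, 7, 8, 6, 1
d = r₁ − r₂: 1, 3, 2, 0, -3, -7, -3, 7
d²: 1, 9, 4, 0, 9, 49, 9, 49; Σd² = 130
ρ = 1 − 6·130/(8·63) = 1 − 780/504 = -0.548

-0.548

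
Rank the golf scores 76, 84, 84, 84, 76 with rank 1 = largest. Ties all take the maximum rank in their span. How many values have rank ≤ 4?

Sorted (descending): 84, 84, 84, 76, 76
The 3 values of 84 occupy positions 1–3 → each gets rank 3.
The 2 values of 76 occupy positions 4–5 → each gets rank 5.
Ranks ≤ 4: {3, 3, 3} → 3 values.

3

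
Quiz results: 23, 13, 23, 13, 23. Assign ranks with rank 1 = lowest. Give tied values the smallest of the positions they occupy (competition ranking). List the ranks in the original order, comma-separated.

3, 1, 3, 1, 3

Sorted (ascending): 13, 13, 23, 23, 23
The 2 values of 13 occupy positions 1–2 → each gets rank 1.
The 3 values of 23 occupy positions 3–5 → each gets rank 3.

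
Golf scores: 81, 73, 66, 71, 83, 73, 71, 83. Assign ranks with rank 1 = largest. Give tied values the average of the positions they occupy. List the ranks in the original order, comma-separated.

Sorted (descending): 83, 83, 81, 73, 73, 71, 71, 66
The 2 values of 83 occupy positions 1–2 → average rank (1+2)/2 = 1.5.
The 2 values of 73 occupy positions 4–5 → average rank (4+5)/2 = 4.5.
The 2 values of 71 occupy positions 6–7 → average rank (6+7)/2 = 6.5.

3, 4.5, 8, 6.5, 1.5, 4.5, 6.5, 1.5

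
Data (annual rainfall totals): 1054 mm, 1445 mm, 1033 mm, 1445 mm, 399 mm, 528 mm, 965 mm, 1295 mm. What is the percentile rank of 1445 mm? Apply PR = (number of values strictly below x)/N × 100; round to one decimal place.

75.0

N = 8.
Strictly below 1445: 6. Equal to 1445: 2.
PR = 6/8 × 100 = 75.0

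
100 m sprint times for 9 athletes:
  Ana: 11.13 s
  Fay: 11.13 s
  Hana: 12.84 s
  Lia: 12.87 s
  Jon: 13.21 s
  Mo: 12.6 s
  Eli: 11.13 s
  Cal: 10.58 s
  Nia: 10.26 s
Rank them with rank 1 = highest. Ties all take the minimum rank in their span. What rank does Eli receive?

Sorted (descending): 13.21, 12.87, 12.84, 12.6, 11.13, 11.13, 11.13, 10.58, 10.26
The 3 values of 11.13 occupy positions 5–7 → each gets rank 5.
Eli has value 11.13 s → rank 5.

5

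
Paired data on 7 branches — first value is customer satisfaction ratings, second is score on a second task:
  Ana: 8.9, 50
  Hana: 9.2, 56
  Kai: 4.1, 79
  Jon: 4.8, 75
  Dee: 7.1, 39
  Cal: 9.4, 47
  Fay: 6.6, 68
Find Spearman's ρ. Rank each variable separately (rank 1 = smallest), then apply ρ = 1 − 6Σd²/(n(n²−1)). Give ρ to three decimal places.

Ranks of variable 1: 5, 6, 1, 2, 4, 7, 3
Ranks of variable 2: 3, 4, 7, 6, 1, 2, 5
d = r₁ − r₂: 2, 2, -6, -4, 3, 5, -2
d²: 4, 4, 36, 16, 9, 25, 4; Σd² = 98
ρ = 1 − 6·98/(7·48) = 1 − 588/336 = -0.750

-0.750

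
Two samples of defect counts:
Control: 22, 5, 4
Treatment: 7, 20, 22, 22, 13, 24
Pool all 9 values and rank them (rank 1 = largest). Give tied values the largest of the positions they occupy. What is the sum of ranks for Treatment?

Sorted (descending): 24, 22, 22, 22, 20, 13, 7, 5, 4
The 3 values of 22 occupy positions 2–4 → each gets rank 4.
Treatment values → pooled ranks: 7→7, 20→5, 22→4, 22→4, 13→6, 24→1
Rank sum = 7 + 5 + 4 + 4 + 6 + 1 = 27

27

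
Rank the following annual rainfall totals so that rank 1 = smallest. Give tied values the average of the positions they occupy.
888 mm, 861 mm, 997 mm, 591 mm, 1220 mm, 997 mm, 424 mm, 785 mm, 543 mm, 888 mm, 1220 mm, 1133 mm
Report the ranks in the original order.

6.5, 5, 8.5, 3, 11.5, 8.5, 1, 4, 2, 6.5, 11.5, 10

Sorted (ascending): 424, 543, 591, 785, 861, 888, 888, 997, 997, 1133, 1220, 1220
The 2 values of 888 occupy positions 6–7 → average rank (6+7)/2 = 6.5.
The 2 values of 997 occupy positions 8–9 → average rank (8+9)/2 = 8.5.
The 2 values of 1220 occupy positions 11–12 → average rank (11+12)/2 = 11.5.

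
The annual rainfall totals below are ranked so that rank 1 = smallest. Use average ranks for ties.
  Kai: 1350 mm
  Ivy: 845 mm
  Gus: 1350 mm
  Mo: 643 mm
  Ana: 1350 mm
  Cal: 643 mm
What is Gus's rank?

5

Sorted (ascending): 643, 643, 845, 1350, 1350, 1350
The 2 values of 643 occupy positions 1–2 → average rank (1+2)/2 = 1.5.
The 3 values of 1350 occupy positions 4–6 → average rank 5.
Gus has value 1350 mm → rank 5.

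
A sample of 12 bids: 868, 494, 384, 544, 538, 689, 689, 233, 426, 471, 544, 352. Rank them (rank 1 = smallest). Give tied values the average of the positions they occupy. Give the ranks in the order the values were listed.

Sorted (ascending): 233, 352, 384, 426, 471, 494, 538, 544, 544, 689, 689, 868
The 2 values of 544 occupy positions 8–9 → average rank (8+9)/2 = 8.5.
The 2 values of 689 occupy positions 10–11 → average rank (10+11)/2 = 10.5.

12, 6, 3, 8.5, 7, 10.5, 10.5, 1, 4, 5, 8.5, 2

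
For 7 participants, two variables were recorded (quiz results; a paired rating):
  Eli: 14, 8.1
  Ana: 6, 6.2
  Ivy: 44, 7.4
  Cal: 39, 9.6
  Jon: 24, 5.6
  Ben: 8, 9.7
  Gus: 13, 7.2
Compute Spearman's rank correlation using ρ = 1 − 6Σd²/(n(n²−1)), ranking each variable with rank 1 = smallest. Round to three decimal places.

0.071

Ranks of variable 1: 4, 1, 7, 6, 5, 2, 3
Ranks of variable 2: 5, 2, 4, 6, 1, 7, 3
d = r₁ − r₂: -1, -1, 3, 0, 4, -5, 0
d²: 1, 1, 9, 0, 16, 25, 0; Σd² = 52
ρ = 1 − 6·52/(7·48) = 1 − 312/336 = 0.071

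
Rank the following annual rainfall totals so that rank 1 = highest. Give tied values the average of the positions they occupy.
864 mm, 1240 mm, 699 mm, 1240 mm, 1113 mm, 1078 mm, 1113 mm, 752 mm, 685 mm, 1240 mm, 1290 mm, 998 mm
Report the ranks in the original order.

9, 3, 11, 3, 5.5, 7, 5.5, 10, 12, 3, 1, 8

Sorted (descending): 1290, 1240, 1240, 1240, 1113, 1113, 1078, 998, 864, 752, 699, 685
The 3 values of 1240 occupy positions 2–4 → average rank 3.
The 2 values of 1113 occupy positions 5–6 → average rank (5+6)/2 = 5.5.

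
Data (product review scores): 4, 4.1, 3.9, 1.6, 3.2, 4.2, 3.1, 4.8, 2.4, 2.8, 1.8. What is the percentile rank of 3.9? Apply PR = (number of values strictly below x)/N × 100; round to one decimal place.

54.5

N = 11.
Strictly below 3.9: 6. Equal to 3.9: 1.
PR = 6/11 × 100 = 54.5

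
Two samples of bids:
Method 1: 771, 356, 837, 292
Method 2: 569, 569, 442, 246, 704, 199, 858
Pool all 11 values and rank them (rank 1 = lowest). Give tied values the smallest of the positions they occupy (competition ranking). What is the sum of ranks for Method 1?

Sorted (ascending): 199, 246, 292, 356, 442, 569, 569, 704, 771, 837, 858
The 2 values of 569 occupy positions 6–7 → each gets rank 6.
Method 1 values → pooled ranks: 771→9, 356→4, 837→10, 292→3
Rank sum = 9 + 4 + 10 + 3 = 26

26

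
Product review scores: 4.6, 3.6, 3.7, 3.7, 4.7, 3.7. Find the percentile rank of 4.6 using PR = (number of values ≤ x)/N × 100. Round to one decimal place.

N = 6.
Strictly below 4.6: 4. Equal to 4.6: 1.
PR = 5/6 × 100 = 83.3

83.3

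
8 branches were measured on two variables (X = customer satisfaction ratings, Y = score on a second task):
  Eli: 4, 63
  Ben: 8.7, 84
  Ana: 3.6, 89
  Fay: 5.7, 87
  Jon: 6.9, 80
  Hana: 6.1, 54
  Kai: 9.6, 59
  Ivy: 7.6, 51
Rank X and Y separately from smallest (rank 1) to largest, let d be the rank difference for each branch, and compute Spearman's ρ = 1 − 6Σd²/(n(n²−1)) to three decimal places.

-0.476

Ranks of variable 1: 2, 7, 1, 3, 5, 4, 8, 6
Ranks of variable 2: 4, 6, 8, 7, 5, 2, 3, 1
d = r₁ − r₂: -2, 1, -7, -4, 0, 2, 5, 5
d²: 4, 1, 49, 16, 0, 4, 25, 25; Σd² = 124
ρ = 1 − 6·124/(8·63) = 1 − 744/504 = -0.476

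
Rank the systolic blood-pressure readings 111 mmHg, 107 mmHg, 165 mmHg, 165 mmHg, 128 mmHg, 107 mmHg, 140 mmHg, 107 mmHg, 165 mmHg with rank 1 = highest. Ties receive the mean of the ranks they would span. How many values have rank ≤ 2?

Sorted (descending): 165, 165, 165, 140, 128, 111, 107, 107, 107
The 3 values of 165 occupy positions 1–3 → average rank 2.
The 3 values of 107 occupy positions 7–9 → average rank 8.
Ranks ≤ 2: {2, 2, 2} → 3 values.

3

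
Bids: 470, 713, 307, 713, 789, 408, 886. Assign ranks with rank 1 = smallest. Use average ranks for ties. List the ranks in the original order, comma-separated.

3, 4.5, 1, 4.5, 6, 2, 7

Sorted (ascending): 307, 408, 470, 713, 713, 789, 886
The 2 values of 713 occupy positions 4–5 → average rank (4+5)/2 = 4.5.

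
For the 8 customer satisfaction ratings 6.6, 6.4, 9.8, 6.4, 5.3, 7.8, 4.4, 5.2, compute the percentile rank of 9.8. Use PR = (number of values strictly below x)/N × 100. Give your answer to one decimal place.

N = 8.
Strictly below 9.8: 7. Equal to 9.8: 1.
PR = 7/8 × 100 = 87.5

87.5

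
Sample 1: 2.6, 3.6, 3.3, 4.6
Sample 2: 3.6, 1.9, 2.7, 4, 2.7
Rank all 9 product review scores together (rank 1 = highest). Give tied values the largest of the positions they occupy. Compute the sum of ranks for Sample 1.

18

Sorted (descending): 4.6, 4, 3.6, 3.6, 3.3, 2.7, 2.7, 2.6, 1.9
The 2 values of 3.6 occupy positions 3–4 → each gets rank 4.
The 2 values of 2.7 occupy positions 6–7 → each gets rank 7.
Sample 1 values → pooled ranks: 2.6→8, 3.6→4, 3.3→5, 4.6→1
Rank sum = 8 + 4 + 5 + 1 = 18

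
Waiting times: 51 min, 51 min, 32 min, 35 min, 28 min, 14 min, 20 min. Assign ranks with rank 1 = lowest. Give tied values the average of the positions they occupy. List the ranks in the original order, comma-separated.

6.5, 6.5, 4, 5, 3, 1, 2

Sorted (ascending): 14, 20, 28, 32, 35, 51, 51
The 2 values of 51 occupy positions 6–7 → average rank (6+7)/2 = 6.5.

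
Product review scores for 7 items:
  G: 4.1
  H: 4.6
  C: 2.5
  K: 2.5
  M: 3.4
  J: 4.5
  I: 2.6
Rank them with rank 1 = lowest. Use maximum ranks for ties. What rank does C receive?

Sorted (ascending): 2.5, 2.5, 2.6, 3.4, 4.1, 4.5, 4.6
The 2 values of 2.5 occupy positions 1–2 → each gets rank 2.
C has value 2.5 → rank 2.

2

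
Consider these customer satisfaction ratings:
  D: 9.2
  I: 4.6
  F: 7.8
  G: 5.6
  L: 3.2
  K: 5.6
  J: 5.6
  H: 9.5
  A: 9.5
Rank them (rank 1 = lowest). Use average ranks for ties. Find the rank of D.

7

Sorted (ascending): 3.2, 4.6, 5.6, 5.6, 5.6, 7.8, 9.2, 9.5, 9.5
The 3 values of 5.6 occupy positions 3–5 → average rank 4.
The 2 values of 9.5 occupy positions 8–9 → average rank (8+9)/2 = 8.5.
D has value 9.2 → rank 7.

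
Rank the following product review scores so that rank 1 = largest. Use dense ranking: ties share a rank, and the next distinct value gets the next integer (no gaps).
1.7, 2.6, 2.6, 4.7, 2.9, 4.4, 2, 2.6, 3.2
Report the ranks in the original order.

7, 5, 5, 1, 4, 2, 6, 5, 3

Sorted (descending): 4.7, 4.4, 3.2, 2.9, 2.6, 2.6, 2.6, 2, 1.7
The 3 values of 2.6 share dense rank 5.
Remaining distinct values take the next consecutive integers.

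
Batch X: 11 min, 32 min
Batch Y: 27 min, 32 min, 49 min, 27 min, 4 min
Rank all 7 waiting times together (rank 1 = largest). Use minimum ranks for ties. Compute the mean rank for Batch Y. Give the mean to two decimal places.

Sorted (descending): 49, 32, 32, 27, 27, 11, 4
The 2 values of 32 occupy positions 2–3 → each gets rank 2.
The 2 values of 27 occupy positions 4–5 → each gets rank 4.
Batch Y values → pooled ranks: 27→4, 32→2, 49→1, 27→4, 4→7
Mean rank = (4 + 2 + 1 + 4 + 7) / 5 = 3.60

3.60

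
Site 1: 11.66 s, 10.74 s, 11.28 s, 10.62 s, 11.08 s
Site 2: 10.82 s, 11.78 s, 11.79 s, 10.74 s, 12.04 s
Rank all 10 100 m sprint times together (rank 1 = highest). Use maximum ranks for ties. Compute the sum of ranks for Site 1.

Sorted (descending): 12.04, 11.79, 11.78, 11.66, 11.28, 11.08, 10.82, 10.74, 10.74, 10.62
The 2 values of 10.74 occupy positions 8–9 → each gets rank 9.
Site 1 values → pooled ranks: 11.66→4, 10.74→9, 11.28→5, 10.62→10, 11.08→6
Rank sum = 4 + 9 + 5 + 10 + 6 = 34

34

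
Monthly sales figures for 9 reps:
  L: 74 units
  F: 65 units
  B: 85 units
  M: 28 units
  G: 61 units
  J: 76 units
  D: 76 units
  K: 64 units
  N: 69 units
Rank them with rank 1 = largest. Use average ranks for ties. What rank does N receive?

Sorted (descending): 85, 76, 76, 74, 69, 65, 64, 61, 28
The 2 values of 76 occupy positions 2–3 → average rank (2+3)/2 = 2.5.
N has value 69 units → rank 5.

5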